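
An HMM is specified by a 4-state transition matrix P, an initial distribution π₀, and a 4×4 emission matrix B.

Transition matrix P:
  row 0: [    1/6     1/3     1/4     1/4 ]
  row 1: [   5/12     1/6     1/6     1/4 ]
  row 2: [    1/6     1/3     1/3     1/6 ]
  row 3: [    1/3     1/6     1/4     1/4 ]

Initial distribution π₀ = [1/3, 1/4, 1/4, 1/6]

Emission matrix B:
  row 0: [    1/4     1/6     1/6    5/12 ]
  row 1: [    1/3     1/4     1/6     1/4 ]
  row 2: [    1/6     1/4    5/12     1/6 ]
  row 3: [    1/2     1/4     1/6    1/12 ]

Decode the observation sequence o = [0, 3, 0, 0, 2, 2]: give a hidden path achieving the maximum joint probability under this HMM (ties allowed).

path = [1, 0, 3, 3, 2, 2]

t=0: δ = [8.333e-02, 8.333e-02, 4.167e-02, 8.333e-02]  (obs o_0=0)
t=1: δ = [1.447e-02, 6.944e-03, 3.472e-03, 1.736e-03]  ψ = [1, 0, 0, 0]  (obs o_1=3)
t=2: δ = [7.234e-04, 1.608e-03, 6.028e-04, 1.808e-03]  ψ = [1, 0, 0, 0]  (obs o_2=0)
t=3: δ = [1.674e-04, 1.005e-04, 7.535e-05, 2.261e-04]  ψ = [1, 3, 3, 3]  (obs o_3=0)
t=4: δ = [1.256e-05, 9.303e-06, 2.355e-05, 9.419e-06]  ψ = [3, 0, 3, 3]  (obs o_4=2)
t=5: δ = [6.541e-07, 1.308e-06, 3.270e-06, 6.541e-07]  ψ = [2, 2, 2, 2]  (obs o_5=2)
backtrack: best end state = 2; path = [1, 0, 3, 3, 2, 2]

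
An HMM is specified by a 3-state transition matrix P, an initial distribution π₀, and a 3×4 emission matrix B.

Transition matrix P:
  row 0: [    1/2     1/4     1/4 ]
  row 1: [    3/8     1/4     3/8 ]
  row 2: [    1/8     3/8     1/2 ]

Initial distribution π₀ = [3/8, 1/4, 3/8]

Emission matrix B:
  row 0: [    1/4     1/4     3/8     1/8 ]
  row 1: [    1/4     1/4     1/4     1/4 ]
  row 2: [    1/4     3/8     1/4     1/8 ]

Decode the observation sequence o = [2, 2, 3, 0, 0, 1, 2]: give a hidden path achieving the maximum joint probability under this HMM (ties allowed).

t=0: δ = [1.406e-01, 6.250e-02, 9.375e-02]  (obs o_0=2)
t=1: δ = [2.637e-02, 8.789e-03, 1.172e-02]  ψ = [0, 0, 2]  (obs o_1=2)
t=2: δ = [1.648e-03, 1.648e-03, 8.240e-04]  ψ = [0, 0, 0]  (obs o_2=3)
t=3: δ = [2.060e-04, 1.030e-04, 1.545e-04]  ψ = [0, 0, 1]  (obs o_3=0)
t=4: δ = [2.575e-05, 1.448e-05, 1.931e-05]  ψ = [0, 2, 2]  (obs o_4=0)
t=5: δ = [3.219e-06, 1.810e-06, 3.621e-06]  ψ = [0, 2, 2]  (obs o_5=1)
t=6: δ = [6.035e-07, 3.395e-07, 4.526e-07]  ψ = [0, 2, 2]  (obs o_6=2)
backtrack: best end state = 0; path = [0, 0, 0, 0, 0, 0, 0]

path = [0, 0, 0, 0, 0, 0, 0]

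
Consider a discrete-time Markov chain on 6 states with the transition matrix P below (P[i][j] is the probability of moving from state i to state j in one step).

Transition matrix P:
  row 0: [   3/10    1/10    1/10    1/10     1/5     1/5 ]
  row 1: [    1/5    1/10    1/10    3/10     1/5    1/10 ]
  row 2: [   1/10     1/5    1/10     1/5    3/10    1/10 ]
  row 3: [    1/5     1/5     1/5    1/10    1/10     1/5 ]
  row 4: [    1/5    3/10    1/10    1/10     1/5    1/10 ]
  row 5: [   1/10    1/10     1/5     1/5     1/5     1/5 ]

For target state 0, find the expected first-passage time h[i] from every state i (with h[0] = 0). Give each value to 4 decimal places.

h = [0.0000, 5.7660, 6.3298, 5.8723, 5.7447, 6.4574]

First-step conditioning: h[0] = 0; for i ≠ 0, h[i] = 1 + Σ_k P[i][k]·h[k].
  h[1] = 1 + 1/10·h[1] + 1/10·h[2] + 3/10·h[3] + 1/5·h[4] + 1/10·h[5]
  h[2] = 1 + 1/5·h[1] + 1/10·h[2] + 1/5·h[3] + 3/10·h[4] + 1/10·h[5]
  h[3] = 1 + 1/5·h[1] + 1/5·h[2] + 1/10·h[3] + 1/10·h[4] + 1/5·h[5]
  h[4] = 1 + 3/10·h[1] + 1/10·h[2] + 1/10·h[3] + 1/5·h[4] + 1/10·h[5]
  h[5] = 1 + 1/10·h[1] + 1/5·h[2] + 1/5·h[3] + 1/5·h[4] + 1/5·h[5]
Solving the 5×5 linear system over states ≠ 0 gives exactly h = [0, 271/47, 595/94, 276/47, 270/47, 607/94] (h[0] = 0 is the target).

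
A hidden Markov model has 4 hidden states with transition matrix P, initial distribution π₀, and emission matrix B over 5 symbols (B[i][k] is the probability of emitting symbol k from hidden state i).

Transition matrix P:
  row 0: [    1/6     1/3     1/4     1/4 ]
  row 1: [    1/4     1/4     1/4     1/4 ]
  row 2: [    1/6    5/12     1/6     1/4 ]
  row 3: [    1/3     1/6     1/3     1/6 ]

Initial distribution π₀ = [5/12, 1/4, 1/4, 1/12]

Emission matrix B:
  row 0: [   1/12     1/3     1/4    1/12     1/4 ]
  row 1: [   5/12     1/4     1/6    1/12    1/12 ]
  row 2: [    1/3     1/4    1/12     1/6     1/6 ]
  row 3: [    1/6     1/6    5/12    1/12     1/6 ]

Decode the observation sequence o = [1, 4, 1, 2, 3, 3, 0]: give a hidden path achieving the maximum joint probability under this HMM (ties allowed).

t=0: δ = [1.389e-01, 6.250e-02, 6.250e-02, 1.389e-02]  (obs o_0=1)
t=1: δ = [5.787e-03, 3.858e-03, 5.787e-03, 5.787e-03]  ψ = [0, 0, 0, 0]  (obs o_1=4)
t=2: δ = [6.430e-04, 6.028e-04, 4.823e-04, 2.411e-04]  ψ = [3, 2, 3, 0]  (obs o_2=1)
t=3: δ = [3.768e-05, 3.572e-05, 1.340e-05, 6.698e-05]  ψ = [1, 0, 0, 0]  (obs o_3=2)
t=4: δ = [1.861e-06, 1.047e-06, 3.721e-06, 9.303e-07]  ψ = [3, 0, 3, 3]  (obs o_4=3)
t=5: δ = [5.168e-08, 1.292e-07, 1.034e-07, 7.752e-08]  ψ = [2, 2, 2, 2]  (obs o_5=3)
t=6: δ = [2.692e-09, 1.795e-08, 1.077e-08, 5.384e-09]  ψ = [1, 2, 1, 1]  (obs o_6=0)
backtrack: best end state = 1; path = [0, 3, 0, 3, 2, 2, 1]

path = [0, 3, 0, 3, 2, 2, 1]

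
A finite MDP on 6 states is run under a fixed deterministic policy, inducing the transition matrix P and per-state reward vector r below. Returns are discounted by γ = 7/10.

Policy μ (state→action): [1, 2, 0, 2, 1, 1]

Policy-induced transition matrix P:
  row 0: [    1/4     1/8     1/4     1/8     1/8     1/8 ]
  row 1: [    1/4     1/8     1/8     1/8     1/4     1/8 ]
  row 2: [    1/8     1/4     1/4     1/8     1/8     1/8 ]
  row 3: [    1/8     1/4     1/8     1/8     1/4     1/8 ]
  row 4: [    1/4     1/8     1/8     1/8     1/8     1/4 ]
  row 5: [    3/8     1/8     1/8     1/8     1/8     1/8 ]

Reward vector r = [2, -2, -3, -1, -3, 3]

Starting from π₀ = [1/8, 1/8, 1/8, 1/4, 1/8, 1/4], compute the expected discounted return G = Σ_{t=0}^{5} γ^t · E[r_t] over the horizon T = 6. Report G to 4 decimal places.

G = -1.3354

t=0: π = [0.1250, 0.1250, 0.1250, 0.2500, 0.1250, 0.2500], E[r] = -0.2500, γ^t·E[r] = -0.250000, running G = -0.250000
t=1: π = [0.2344, 0.1719, 0.1563, 0.1250, 0.1719, 0.1406], E[r] = -0.5625, γ^t·E[r] = -0.393750, running G = -0.643750
t=2: π = [0.2324, 0.1602, 0.1738, 0.1250, 0.1621, 0.1465], E[r] = -0.5488, γ^t·E[r] = -0.268926, running G = -0.912676
t=3: π = [0.2310, 0.1624, 0.1758, 0.1250, 0.1606, 0.1453], E[r] = -0.5613, γ^t·E[r] = -0.192519, running G = -1.105195
t=4: π = [0.2306, 0.1626, 0.1758, 0.1250, 0.1609, 0.1451], E[r] = -0.5641, γ^t·E[r] = -0.135445, running G = -1.240639
t=5: π = [0.2305, 0.1626, 0.1758, 0.1250, 0.1609, 0.1451], E[r] = -0.5641, γ^t·E[r] = -0.094801, running G = -1.335440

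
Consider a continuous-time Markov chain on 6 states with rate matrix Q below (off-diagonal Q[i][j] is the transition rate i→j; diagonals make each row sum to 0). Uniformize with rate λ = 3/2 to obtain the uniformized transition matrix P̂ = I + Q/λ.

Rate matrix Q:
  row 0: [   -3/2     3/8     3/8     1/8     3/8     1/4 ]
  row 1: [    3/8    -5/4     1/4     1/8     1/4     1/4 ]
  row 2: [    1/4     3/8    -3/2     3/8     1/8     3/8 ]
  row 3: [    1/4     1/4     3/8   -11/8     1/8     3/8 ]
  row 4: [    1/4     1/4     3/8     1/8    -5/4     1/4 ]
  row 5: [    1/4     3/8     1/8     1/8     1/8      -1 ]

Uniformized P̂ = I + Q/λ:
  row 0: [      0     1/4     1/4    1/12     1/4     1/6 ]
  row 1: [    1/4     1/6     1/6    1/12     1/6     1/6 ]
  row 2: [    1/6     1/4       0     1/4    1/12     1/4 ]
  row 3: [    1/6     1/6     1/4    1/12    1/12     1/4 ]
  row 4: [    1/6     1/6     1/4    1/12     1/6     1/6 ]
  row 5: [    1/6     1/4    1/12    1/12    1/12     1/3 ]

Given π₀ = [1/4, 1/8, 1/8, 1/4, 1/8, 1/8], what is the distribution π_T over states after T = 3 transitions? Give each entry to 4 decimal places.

t=0: π = [0.2500, 0.1250, 0.1250, 0.2500, 0.1250, 0.1250]
t=1: π = [0.1354, 0.2083, 0.1875, 0.1042, 0.1458, 0.2188]
t=2: π = [0.1615, 0.2118, 0.1493, 0.1146, 0.1354, 0.2274]
t=3: π = [0.1574, 0.2115, 0.1571, 0.1082, 0.1392, 0.2266]

π = [0.1574, 0.2115, 0.1571, 0.1082, 0.1392, 0.2266]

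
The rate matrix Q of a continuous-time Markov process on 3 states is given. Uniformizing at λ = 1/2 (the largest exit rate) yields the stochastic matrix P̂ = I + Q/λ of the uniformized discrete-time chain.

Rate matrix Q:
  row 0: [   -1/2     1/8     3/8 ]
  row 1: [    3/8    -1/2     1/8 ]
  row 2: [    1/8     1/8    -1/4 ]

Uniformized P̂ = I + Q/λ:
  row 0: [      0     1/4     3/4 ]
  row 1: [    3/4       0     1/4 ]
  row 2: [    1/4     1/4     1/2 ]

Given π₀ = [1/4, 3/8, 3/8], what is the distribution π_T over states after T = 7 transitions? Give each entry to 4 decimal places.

t=0: π = [0.2500, 0.3750, 0.3750]
t=1: π = [0.3750, 0.1563, 0.4688]
t=2: π = [0.2344, 0.2109, 0.5547]
t=3: π = [0.2969, 0.1973, 0.5059]
t=4: π = [0.2744, 0.2007, 0.5249]
t=5: π = [0.2817, 0.1998, 0.5184]
t=6: π = [0.2795, 0.2000, 0.5205]
t=7: π = [0.2802, 0.2000, 0.5199]

π = [0.2802, 0.2000, 0.5199]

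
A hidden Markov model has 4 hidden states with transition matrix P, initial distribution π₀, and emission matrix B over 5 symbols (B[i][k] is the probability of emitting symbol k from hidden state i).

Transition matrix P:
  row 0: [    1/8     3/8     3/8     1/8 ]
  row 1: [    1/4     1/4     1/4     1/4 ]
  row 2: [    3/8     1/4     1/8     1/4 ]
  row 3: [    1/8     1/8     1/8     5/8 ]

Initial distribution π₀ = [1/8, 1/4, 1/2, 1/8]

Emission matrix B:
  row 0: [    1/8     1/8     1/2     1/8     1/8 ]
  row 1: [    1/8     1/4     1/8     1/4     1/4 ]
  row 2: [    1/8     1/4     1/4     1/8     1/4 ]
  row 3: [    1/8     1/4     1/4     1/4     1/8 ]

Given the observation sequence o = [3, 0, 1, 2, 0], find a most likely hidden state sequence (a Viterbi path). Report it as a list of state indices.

t=0: δ = [1.562e-02, 6.250e-02, 6.250e-02, 3.125e-02]  (obs o_0=3)
t=1: δ = [2.930e-03, 1.953e-03, 1.953e-03, 2.441e-03]  ψ = [2, 1, 1, 3]  (obs o_1=0)
t=2: δ = [9.155e-05, 2.747e-04, 2.747e-04, 3.815e-04]  ψ = [2, 0, 0, 3]  (obs o_2=1)
t=3: δ = [5.150e-05, 8.583e-06, 1.717e-05, 5.960e-05]  ψ = [2, 1, 1, 3]  (obs o_3=2)
t=4: δ = [9.313e-07, 2.414e-06, 2.414e-06, 4.657e-06]  ψ = [3, 0, 0, 3]  (obs o_4=0)
backtrack: best end state = 3; path = [3, 3, 3, 3, 3]

path = [3, 3, 3, 3, 3]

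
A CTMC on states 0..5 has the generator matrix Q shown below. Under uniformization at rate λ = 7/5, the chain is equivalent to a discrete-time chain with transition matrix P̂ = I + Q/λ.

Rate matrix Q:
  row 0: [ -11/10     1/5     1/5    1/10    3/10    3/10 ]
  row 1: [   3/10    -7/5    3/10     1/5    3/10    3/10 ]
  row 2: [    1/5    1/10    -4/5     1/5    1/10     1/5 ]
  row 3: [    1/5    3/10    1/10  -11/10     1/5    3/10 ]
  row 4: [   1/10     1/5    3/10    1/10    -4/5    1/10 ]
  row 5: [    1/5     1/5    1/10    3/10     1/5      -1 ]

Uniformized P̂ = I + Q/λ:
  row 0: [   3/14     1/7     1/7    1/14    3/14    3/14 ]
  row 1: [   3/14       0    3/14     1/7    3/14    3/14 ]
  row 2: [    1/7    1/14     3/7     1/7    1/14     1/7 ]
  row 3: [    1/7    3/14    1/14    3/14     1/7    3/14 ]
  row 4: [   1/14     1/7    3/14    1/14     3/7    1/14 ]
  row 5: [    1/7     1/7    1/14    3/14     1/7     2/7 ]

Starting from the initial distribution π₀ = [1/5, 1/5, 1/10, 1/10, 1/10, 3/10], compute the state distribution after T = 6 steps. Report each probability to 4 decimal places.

π = [0.1472, 0.1213, 0.2003, 0.1407, 0.2069, 0.1835]

t=0: π = [0.2000, 0.2000, 0.1000, 0.1000, 0.1000, 0.3000]
t=1: π = [0.1643, 0.1143, 0.1643, 0.1500, 0.1929, 0.2143]
t=2: π = [0.1490, 0.1255, 0.1857, 0.1434, 0.2061, 0.1903]
t=3: π = [0.1477, 0.1219, 0.1958, 0.1413, 0.2081, 0.1852]
t=4: π = [0.1473, 0.1216, 0.1990, 0.1408, 0.2076, 0.1838]
t=5: π = [0.1472, 0.1213, 0.2001, 0.1407, 0.2072, 0.1835]
t=6: π = [0.1472, 0.1213, 0.2003, 0.1407, 0.2069, 0.1835]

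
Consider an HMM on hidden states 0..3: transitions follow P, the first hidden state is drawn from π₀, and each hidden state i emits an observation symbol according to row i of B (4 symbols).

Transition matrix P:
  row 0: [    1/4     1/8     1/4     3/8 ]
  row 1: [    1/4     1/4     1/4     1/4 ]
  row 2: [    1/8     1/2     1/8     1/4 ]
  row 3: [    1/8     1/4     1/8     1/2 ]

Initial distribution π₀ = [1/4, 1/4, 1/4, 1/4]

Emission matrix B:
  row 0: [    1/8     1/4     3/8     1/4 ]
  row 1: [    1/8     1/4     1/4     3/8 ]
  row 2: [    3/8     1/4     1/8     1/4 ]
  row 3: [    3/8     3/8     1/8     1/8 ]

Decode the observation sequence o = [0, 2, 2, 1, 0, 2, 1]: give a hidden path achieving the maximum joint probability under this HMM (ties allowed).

path = [2, 1, 0, 3, 3, 3, 3]

t=0: δ = [3.125e-02, 3.125e-02, 9.375e-02, 9.375e-02]  (obs o_0=0)
t=1: δ = [4.395e-03, 1.172e-02, 1.465e-03, 5.859e-03]  ψ = [2, 2, 2, 3]  (obs o_1=2)
t=2: δ = [1.099e-03, 7.324e-04, 3.662e-04, 3.662e-04]  ψ = [1, 1, 1, 1]  (obs o_2=2)
t=3: δ = [6.866e-05, 4.578e-05, 6.866e-05, 1.545e-04]  ψ = [0, 1, 0, 0]  (obs o_3=1)
t=4: δ = [2.414e-06, 4.828e-06, 7.242e-06, 2.897e-05]  ψ = [3, 3, 3, 3]  (obs o_4=0)
t=5: δ = [1.358e-06, 1.810e-06, 4.526e-07, 1.810e-06]  ψ = [3, 3, 3, 3]  (obs o_5=2)
t=6: δ = [1.132e-07, 1.132e-07, 1.132e-07, 3.395e-07]  ψ = [1, 1, 1, 3]  (obs o_6=1)
backtrack: best end state = 3; path = [2, 1, 0, 3, 3, 3, 3]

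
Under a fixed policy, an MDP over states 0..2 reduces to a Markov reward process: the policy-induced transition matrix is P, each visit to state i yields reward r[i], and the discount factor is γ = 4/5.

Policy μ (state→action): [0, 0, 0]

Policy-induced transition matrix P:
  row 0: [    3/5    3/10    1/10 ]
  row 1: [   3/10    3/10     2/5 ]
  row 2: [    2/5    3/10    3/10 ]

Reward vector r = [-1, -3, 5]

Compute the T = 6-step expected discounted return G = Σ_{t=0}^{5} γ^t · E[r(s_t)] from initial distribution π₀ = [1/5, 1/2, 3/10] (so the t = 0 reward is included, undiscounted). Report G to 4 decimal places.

G = -0.2564

t=0: π = [0.2000, 0.5000, 0.3000], E[r] = -0.2000, γ^t·E[r] = -0.200000, running G = -0.200000
t=1: π = [0.3900, 0.3000, 0.3100], E[r] = 0.2600, γ^t·E[r] = 0.208000, running G = 0.008000
t=2: π = [0.4480, 0.3000, 0.2520], E[r] = -0.0880, γ^t·E[r] = -0.056320, running G = -0.048320
t=3: π = [0.4596, 0.3000, 0.2404], E[r] = -0.1576, γ^t·E[r] = -0.080691, running G = -0.129011
t=4: π = [0.4619, 0.3000, 0.2381], E[r] = -0.1715, γ^t·E[r] = -0.070255, running G = -0.199266
t=5: π = [0.4624, 0.3000, 0.2376], E[r] = -0.1743, γ^t·E[r] = -0.057116, running G = -0.256382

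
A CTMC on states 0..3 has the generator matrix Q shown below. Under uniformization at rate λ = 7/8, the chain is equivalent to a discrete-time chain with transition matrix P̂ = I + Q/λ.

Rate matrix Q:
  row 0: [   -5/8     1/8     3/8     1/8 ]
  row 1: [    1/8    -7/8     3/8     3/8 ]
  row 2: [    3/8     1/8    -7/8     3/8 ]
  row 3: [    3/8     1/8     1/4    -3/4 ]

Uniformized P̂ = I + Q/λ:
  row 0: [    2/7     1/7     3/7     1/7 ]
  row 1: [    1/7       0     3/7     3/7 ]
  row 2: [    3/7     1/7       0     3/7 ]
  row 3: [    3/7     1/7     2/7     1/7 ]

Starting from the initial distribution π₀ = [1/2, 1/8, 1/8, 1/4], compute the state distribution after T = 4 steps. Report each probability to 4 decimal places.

t=0: π = [0.5000, 0.1250, 0.1250, 0.2500]
t=1: π = [0.3214, 0.1250, 0.3393, 0.2143]
t=2: π = [0.3469, 0.1250, 0.2526, 0.2755]
t=3: π = [0.3433, 0.1250, 0.2810, 0.2507]
t=4: π = [0.3438, 0.1250, 0.2723, 0.2589]

π = [0.3438, 0.1250, 0.2723, 0.2589]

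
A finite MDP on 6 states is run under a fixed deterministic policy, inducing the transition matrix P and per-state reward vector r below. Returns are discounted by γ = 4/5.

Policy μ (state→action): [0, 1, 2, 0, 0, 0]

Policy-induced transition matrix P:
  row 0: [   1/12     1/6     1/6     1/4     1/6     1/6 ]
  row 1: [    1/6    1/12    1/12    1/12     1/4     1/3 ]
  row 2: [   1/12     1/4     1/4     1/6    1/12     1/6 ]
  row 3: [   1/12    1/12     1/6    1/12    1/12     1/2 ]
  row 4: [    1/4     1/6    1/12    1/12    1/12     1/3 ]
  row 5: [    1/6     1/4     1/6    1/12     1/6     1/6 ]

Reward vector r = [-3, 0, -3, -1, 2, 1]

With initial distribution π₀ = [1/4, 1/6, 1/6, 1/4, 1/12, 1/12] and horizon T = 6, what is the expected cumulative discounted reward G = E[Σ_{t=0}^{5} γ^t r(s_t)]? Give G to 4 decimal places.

t=0: π = [0.2500, 0.1667, 0.1667, 0.2500, 0.0833, 0.0833], E[r] = -1.2500, γ^t·E[r] = -1.250000, running G = -1.250000
t=1: π = [0.1181, 0.1528, 0.1597, 0.1389, 0.1389, 0.2917], E[r] = -0.4028, γ^t·E[r] = -0.322222, running G = -1.572222
t=2: π = [0.1435, 0.1800, 0.1557, 0.1163, 0.1429, 0.2616], E[r] = -0.4664, γ^t·E[r] = -0.298519, running G = -1.870741
t=3: π = [0.1440, 0.1767, 0.1527, 0.1202, 0.1471, 0.2593], E[r] = -0.4568, γ^t·E[r] = -0.233901, running G = -2.104642
t=4: π = [0.1442, 0.1763, 0.1524, 0.1201, 0.1464, 0.2607], E[r] = -0.4563, γ^t·E[r] = -0.186910, running G = -2.291552
t=5: π = [0.1441, 0.1764, 0.1525, 0.1201, 0.1464, 0.2605], E[r] = -0.4566, γ^t·E[r] = -0.149614, running G = -2.441166

G = -2.4412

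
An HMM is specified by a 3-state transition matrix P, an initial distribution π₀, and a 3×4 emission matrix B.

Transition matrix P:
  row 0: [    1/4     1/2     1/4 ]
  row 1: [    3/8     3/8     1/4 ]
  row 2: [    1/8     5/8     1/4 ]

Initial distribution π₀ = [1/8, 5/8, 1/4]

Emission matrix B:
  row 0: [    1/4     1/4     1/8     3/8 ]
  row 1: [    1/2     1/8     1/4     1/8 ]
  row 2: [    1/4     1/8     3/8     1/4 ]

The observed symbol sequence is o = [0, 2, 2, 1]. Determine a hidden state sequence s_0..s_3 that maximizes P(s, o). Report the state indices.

t=0: δ = [3.125e-02, 3.125e-01, 6.250e-02]  (obs o_0=0)
t=1: δ = [1.465e-02, 2.930e-02, 2.930e-02]  ψ = [1, 1, 1]  (obs o_1=2)
t=2: δ = [1.373e-03, 4.578e-03, 2.747e-03]  ψ = [1, 2, 1]  (obs o_2=2)
t=3: δ = [4.292e-04, 2.146e-04, 1.431e-04]  ψ = [1, 1, 1]  (obs o_3=1)
backtrack: best end state = 0; path = [1, 2, 1, 0]

path = [1, 2, 1, 0]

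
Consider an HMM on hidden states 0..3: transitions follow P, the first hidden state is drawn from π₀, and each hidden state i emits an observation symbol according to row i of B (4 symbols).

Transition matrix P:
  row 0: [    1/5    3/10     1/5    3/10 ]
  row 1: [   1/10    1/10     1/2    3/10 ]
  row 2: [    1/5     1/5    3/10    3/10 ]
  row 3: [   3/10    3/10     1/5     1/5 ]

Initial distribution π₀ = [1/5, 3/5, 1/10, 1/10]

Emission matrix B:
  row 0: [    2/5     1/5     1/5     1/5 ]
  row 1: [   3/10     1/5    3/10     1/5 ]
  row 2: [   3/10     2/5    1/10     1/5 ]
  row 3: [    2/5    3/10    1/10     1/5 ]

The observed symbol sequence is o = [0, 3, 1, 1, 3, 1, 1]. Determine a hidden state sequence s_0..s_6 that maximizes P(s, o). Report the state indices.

path = [1, 2, 2, 3, 1, 2, 2]

t=0: δ = [8.000e-02, 1.800e-01, 3.000e-02, 4.000e-02]  (obs o_0=0)
t=1: δ = [3.600e-03, 4.800e-03, 1.800e-02, 1.080e-02]  ψ = [1, 0, 1, 1]  (obs o_1=3)
t=2: δ = [7.200e-04, 7.200e-04, 2.160e-03, 1.620e-03]  ψ = [2, 2, 2, 2]  (obs o_2=1)
t=3: δ = [9.720e-05, 9.720e-05, 2.592e-04, 1.944e-04]  ψ = [3, 3, 2, 2]  (obs o_3=1)
t=4: δ = [1.166e-05, 1.166e-05, 1.555e-05, 1.555e-05]  ψ = [3, 3, 2, 2]  (obs o_4=3)
t=5: δ = [9.331e-07, 9.331e-07, 2.333e-06, 1.400e-06]  ψ = [3, 3, 1, 2]  (obs o_5=1)
t=6: δ = [9.331e-08, 9.331e-08, 2.799e-07, 2.100e-07]  ψ = [2, 2, 2, 2]  (obs o_6=1)
backtrack: best end state = 2; path = [1, 2, 2, 3, 1, 2, 2]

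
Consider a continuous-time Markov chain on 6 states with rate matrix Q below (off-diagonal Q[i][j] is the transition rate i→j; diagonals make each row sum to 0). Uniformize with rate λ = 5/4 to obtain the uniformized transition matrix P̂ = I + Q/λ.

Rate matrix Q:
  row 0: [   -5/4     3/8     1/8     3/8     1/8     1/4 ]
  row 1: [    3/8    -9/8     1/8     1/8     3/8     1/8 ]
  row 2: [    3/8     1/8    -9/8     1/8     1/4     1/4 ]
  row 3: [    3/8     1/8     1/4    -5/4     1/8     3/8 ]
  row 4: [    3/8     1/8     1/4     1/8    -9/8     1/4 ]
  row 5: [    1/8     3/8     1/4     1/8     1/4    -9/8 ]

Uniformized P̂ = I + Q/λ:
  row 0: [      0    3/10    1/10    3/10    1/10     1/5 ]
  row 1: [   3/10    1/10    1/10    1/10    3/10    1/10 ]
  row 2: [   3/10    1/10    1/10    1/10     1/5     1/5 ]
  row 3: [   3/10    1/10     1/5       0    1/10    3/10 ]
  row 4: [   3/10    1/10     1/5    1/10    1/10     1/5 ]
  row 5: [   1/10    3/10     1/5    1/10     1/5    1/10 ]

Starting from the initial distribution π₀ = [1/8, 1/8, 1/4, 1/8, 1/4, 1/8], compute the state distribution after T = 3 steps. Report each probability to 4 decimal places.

t=0: π = [0.1250, 0.1250, 0.2500, 0.1250, 0.2500, 0.1250]
t=1: π = [0.2375, 0.1500, 0.1500, 0.1125, 0.1625, 0.1875]
t=2: π = [0.1913, 0.1850, 0.1463, 0.1363, 0.1638, 0.1775]
t=3: π = [0.2071, 0.1738, 0.1478, 0.1246, 0.1694, 0.1774]

π = [0.2071, 0.1738, 0.1478, 0.1246, 0.1694, 0.1774]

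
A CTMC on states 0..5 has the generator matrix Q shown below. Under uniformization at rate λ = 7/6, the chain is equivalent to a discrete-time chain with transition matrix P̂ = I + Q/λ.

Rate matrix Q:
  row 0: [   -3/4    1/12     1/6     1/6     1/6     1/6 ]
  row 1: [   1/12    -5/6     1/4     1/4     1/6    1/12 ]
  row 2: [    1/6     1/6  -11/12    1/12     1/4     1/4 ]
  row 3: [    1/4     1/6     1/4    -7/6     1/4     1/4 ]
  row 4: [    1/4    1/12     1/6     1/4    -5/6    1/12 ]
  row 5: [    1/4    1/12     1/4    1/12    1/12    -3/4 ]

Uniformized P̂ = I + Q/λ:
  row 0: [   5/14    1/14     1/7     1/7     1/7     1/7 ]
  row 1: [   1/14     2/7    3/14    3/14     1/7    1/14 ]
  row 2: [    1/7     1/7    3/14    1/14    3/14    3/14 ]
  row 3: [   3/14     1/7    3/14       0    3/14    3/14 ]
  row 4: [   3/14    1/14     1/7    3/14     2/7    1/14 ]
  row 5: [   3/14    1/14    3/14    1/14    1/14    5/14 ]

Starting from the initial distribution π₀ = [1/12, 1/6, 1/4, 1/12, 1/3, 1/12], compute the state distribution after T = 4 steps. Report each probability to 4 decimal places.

π = [0.2143, 0.1191, 0.1863, 0.1207, 0.1775, 0.1821]

t=0: π = [0.0833, 0.1667, 0.2500, 0.0833, 0.3333, 0.0833]
t=1: π = [0.1845, 0.1310, 0.1845, 0.1429, 0.2083, 0.1488]
t=2: π = [0.2088, 0.1229, 0.1862, 0.1229, 0.1854, 0.1739]
t=3: π = [0.2133, 0.1198, 0.1861, 0.1216, 0.1790, 0.1802]
t=4: π = [0.2143, 0.1191, 0.1863, 0.1207, 0.1775, 0.1821]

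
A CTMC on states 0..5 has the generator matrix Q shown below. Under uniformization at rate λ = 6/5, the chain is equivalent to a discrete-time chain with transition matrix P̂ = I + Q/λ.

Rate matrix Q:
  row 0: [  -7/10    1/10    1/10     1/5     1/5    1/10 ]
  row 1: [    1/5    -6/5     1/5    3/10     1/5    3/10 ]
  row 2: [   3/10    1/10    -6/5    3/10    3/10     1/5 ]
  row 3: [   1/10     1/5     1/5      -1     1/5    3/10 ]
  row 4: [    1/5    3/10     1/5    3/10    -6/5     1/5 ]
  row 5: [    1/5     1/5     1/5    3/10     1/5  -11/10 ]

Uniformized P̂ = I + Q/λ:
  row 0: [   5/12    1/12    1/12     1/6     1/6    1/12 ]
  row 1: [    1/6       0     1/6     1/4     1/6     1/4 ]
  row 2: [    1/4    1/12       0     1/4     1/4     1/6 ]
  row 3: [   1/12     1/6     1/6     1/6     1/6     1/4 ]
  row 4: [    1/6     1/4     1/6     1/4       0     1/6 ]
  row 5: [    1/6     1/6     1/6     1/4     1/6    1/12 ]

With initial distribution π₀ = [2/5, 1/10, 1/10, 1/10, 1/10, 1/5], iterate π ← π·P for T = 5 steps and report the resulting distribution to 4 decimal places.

t=0: π = [0.4000, 0.1000, 0.1000, 0.1000, 0.1000, 0.2000]
t=1: π = [0.2667, 0.1167, 0.1167, 0.2083, 0.1583, 0.1333]
t=2: π = [0.2257, 0.1285, 0.1250, 0.2104, 0.1500, 0.1604]
t=3: π = [0.2160, 0.1285, 0.1270, 0.2137, 0.1521, 0.1627]
t=4: π = [0.2134, 0.1293, 0.1275, 0.2142, 0.1519, 0.1636]
t=5: π = [0.2128, 0.1294, 0.1276, 0.2144, 0.1520, 0.1639]

π = [0.2128, 0.1294, 0.1276, 0.2144, 0.1520, 0.1639]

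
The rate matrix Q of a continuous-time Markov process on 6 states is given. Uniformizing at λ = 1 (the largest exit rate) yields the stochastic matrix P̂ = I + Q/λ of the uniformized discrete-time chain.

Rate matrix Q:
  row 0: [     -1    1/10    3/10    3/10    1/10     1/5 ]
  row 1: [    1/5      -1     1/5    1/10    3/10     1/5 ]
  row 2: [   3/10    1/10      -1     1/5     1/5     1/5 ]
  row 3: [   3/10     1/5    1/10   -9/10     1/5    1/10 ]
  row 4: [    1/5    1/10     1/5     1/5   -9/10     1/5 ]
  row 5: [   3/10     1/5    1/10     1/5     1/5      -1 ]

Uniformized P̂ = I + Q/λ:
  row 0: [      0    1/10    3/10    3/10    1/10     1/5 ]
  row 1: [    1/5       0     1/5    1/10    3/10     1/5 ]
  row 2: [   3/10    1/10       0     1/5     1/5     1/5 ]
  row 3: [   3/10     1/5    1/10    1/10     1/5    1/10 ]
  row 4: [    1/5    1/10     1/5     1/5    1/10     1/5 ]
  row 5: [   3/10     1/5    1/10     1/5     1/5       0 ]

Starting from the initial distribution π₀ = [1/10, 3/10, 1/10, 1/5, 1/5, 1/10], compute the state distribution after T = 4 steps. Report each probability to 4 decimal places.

π = [0.2073, 0.1216, 0.1563, 0.1899, 0.1738, 0.1511]

t=0: π = [0.1000, 0.3000, 0.1000, 0.2000, 0.2000, 0.1000]
t=1: π = [0.2200, 0.1000, 0.1600, 0.1600, 0.2000, 0.1600]
t=2: π = [0.2040, 0.1220, 0.1580, 0.1960, 0.1680, 0.1520]
t=3: π = [0.2098, 0.1226, 0.1540, 0.1886, 0.1750, 0.1500]
t=4: π = [0.2073, 0.1216, 0.1563, 0.1899, 0.1738, 0.1511]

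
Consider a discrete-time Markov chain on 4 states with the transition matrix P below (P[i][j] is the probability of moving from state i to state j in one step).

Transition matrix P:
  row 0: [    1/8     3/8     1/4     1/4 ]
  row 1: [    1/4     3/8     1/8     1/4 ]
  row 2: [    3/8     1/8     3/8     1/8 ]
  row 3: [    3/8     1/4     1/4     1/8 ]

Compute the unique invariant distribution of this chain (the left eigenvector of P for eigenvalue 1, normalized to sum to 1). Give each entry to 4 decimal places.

π = [0.2710, 0.2895, 0.2444, 0.1951]

Balance equations π_j = Σ_i π_i·P[i][j]:
  π_0 = 1/8·π_0 + 1/4·π_1 + 3/8·π_2 + 3/8·π_3
  π_1 = 3/8·π_0 + 3/8·π_1 + 1/8·π_2 + 1/4·π_3
  π_2 = 1/4·π_0 + 1/8·π_1 + 3/8·π_2 + 1/4·π_3
  normalize: π_0 + π_1 + π_2 + π_3 = 1
Solving the linear system gives exactly π = [132/487, 141/487, 119/487, 95/487].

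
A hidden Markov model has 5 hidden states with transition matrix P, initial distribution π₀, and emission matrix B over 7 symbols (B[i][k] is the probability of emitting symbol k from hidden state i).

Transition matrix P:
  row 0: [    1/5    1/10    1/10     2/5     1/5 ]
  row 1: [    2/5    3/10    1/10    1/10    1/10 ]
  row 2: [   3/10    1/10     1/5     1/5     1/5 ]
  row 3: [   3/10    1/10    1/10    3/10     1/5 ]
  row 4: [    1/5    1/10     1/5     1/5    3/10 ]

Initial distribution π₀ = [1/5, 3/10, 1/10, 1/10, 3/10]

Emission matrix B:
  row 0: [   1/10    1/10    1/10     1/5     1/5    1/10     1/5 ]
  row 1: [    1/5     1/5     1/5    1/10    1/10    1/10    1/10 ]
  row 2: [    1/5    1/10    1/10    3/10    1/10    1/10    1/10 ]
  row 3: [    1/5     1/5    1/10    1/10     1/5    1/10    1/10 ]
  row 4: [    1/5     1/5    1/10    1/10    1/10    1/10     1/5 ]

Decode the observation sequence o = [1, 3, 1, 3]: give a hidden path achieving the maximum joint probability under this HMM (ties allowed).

path = [1, 0, 3, 0]

t=0: δ = [2.000e-02, 6.000e-02, 1.000e-02, 2.000e-02, 6.000e-02]  (obs o_0=1)
t=1: δ = [4.800e-03, 1.800e-03, 3.600e-03, 1.200e-03, 1.800e-03]  ψ = [1, 1, 4, 4, 4]  (obs o_1=3)
t=2: δ = [1.080e-04, 1.080e-04, 7.200e-05, 3.840e-04, 1.920e-04]  ψ = [2, 1, 2, 0, 0]  (obs o_2=1)
t=3: δ = [2.304e-05, 3.840e-06, 1.152e-05, 1.152e-05, 7.680e-06]  ψ = [3, 3, 3, 3, 3]  (obs o_3=3)
backtrack: best end state = 0; path = [1, 0, 3, 0]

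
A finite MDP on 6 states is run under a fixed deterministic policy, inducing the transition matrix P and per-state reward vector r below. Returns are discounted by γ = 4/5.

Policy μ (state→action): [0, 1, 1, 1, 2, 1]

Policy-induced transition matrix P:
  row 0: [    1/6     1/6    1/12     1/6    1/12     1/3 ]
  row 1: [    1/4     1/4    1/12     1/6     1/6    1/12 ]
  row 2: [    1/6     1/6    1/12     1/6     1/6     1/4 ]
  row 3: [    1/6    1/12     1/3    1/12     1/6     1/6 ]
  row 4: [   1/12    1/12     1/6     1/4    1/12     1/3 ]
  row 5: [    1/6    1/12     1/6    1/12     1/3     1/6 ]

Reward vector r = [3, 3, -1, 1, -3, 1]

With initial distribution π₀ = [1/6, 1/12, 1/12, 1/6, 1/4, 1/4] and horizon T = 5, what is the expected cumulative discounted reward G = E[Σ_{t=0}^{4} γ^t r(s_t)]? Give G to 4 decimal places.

t=0: π = [0.1667, 0.0833, 0.0833, 0.1667, 0.2500, 0.2500], E[r] = 0.3333, γ^t·E[r] = 0.333333, running G = 0.333333
t=1: π = [0.1528, 0.1181, 0.1667, 0.1528, 0.1736, 0.2361], E[r] = 0.5139, γ^t·E[r] = 0.411111, running G = 0.744444
t=2: π = [0.1620, 0.1296, 0.1557, 0.1487, 0.1788, 0.2251], E[r] = 0.5567, γ^t·E[r] = 0.356296, running G = 1.100741
t=3: π = [0.1626, 0.1314, 0.1542, 0.1504, 0.1758, 0.2256], E[r] = 0.5765, γ^t·E[r] = 0.295160, running G = 1.395901
t=4: π = [0.1630, 0.1316, 0.1544, 0.1500, 0.1761, 0.2250], E[r] = 0.5761, γ^t·E[r] = 0.235974, running G = 1.631875

G = 1.6319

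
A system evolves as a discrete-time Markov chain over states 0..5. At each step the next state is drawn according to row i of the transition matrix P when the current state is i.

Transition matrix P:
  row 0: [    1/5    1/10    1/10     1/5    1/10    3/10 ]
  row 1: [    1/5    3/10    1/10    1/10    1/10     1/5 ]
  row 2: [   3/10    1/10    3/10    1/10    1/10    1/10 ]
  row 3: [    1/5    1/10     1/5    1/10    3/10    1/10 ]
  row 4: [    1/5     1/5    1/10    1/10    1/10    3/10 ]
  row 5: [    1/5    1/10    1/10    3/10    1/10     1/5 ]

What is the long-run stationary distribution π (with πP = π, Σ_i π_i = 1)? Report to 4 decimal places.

π = [0.2145, 0.1416, 0.1453, 0.1622, 0.1324, 0.2039]

Balance equations π_j = Σ_i π_i·P[i][j]:
  π_0 = 1/5·π_0 + 1/5·π_1 + 3/10·π_2 + 1/5·π_3 + 1/5·π_4 + 1/5·π_5
  π_1 = 1/10·π_0 + 3/10·π_1 + 1/10·π_2 + 1/10·π_3 + 1/5·π_4 + 1/10·π_5
  π_2 = 1/10·π_0 + 1/10·π_1 + 3/10·π_2 + 1/5·π_3 + 1/10·π_4 + 1/10·π_5
  π_3 = 1/5·π_0 + 1/10·π_1 + 1/10·π_2 + 1/10·π_3 + 1/10·π_4 + 3/10·π_5
  π_4 = 1/10·π_0 + 1/10·π_1 + 1/10·π_2 + 3/10·π_3 + 1/10·π_4 + 1/10·π_5
  normalize: π_0 + π_1 + π_2 + π_3 + π_4 + π_5 = 1
Solving the linear system gives exactly π = [2909/13560, 3839/27120, 197/1356, 55/339, 449/3390, 5531/27120].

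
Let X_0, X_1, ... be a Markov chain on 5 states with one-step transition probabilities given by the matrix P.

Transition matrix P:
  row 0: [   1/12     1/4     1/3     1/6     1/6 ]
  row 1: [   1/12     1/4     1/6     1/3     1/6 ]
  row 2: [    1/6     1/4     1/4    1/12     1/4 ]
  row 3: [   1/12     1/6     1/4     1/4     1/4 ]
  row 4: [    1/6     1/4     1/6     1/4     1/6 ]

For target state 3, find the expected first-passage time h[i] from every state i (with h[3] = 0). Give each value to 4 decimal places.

h = [4.9056, 4.0310, 5.2471, 0.0000, 4.4398]

First-step conditioning: h[3] = 0; for i ≠ 3, h[i] = 1 + Σ_k P[i][k]·h[k].
  h[0] = 1 + 1/12·h[0] + 1/4·h[1] + 1/3·h[2] + 1/6·h[4]
  h[1] = 1 + 1/12·h[0] + 1/4·h[1] + 1/6·h[2] + 1/6·h[4]
  h[2] = 1 + 1/6·h[0] + 1/4·h[1] + 1/4·h[2] + 1/4·h[4]
  h[4] = 1 + 1/6·h[0] + 1/4·h[1] + 1/6·h[2] + 1/6·h[4]
Solving the 4×4 linear system over states ≠ 3 gives exactly h = [3792/773, 3116/773, 4056/773, 0, 3432/773] (h[3] = 0 is the target).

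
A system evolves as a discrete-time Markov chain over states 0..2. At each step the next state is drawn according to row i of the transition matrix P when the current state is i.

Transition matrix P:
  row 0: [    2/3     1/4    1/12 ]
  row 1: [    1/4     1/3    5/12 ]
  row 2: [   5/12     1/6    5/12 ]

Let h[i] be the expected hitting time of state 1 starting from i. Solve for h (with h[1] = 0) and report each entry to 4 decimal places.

First-step conditioning: h[1] = 0; for i ≠ 1, h[i] = 1 + Σ_k P[i][k]·h[k].
  h[0] = 1 + 2/3·h[0] + 1/12·h[2]
  h[2] = 1 + 5/12·h[0] + 5/12·h[2]
Solving the 2×2 linear system over states ≠ 1 gives exactly h = [96/23, 0, 108/23] (h[1] = 0 is the target).

h = [4.1739, 0.0000, 4.6957]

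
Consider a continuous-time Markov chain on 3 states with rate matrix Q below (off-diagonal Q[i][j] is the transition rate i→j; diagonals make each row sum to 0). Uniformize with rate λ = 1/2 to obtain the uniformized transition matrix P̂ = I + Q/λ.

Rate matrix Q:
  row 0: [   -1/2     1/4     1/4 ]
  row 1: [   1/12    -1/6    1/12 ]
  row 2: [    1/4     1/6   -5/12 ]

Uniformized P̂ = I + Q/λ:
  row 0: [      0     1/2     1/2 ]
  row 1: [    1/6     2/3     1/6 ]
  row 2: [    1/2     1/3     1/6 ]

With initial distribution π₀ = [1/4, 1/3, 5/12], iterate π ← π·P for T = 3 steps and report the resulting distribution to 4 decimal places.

t=0: π = [0.2500, 0.3333, 0.4167]
t=1: π = [0.2639, 0.4861, 0.2500]
t=2: π = [0.2060, 0.5394, 0.2546]
t=3: π = [0.2172, 0.5475, 0.2353]

π = [0.2172, 0.5475, 0.2353]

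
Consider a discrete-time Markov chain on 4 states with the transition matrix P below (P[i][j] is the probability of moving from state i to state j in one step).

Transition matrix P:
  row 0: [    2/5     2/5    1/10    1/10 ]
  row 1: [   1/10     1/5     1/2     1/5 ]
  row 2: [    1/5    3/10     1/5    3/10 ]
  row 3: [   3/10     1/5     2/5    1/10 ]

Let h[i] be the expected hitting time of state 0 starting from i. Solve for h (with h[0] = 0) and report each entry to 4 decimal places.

h = [0.0000, 5.5598, 5.0579, 4.5946]

First-step conditioning: h[0] = 0; for i ≠ 0, h[i] = 1 + Σ_k P[i][k]·h[k].
  h[1] = 1 + 1/5·h[1] + 1/2·h[2] + 1/5·h[3]
  h[2] = 1 + 3/10·h[1] + 1/5·h[2] + 3/10·h[3]
  h[3] = 1 + 1/5·h[1] + 2/5·h[2] + 1/10·h[3]
Solving the 3×3 linear system over states ≠ 0 gives exactly h = [0, 1440/259, 1310/259, 170/37] (h[0] = 0 is the target).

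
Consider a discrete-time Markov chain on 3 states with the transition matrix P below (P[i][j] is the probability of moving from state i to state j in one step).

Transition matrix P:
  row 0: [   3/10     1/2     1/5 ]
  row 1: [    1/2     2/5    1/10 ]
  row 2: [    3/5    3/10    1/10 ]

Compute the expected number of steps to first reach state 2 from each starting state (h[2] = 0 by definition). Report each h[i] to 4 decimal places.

h = [6.4706, 7.0588, 0.0000]

First-step conditioning: h[2] = 0; for i ≠ 2, h[i] = 1 + Σ_k P[i][k]·h[k].
  h[0] = 1 + 3/10·h[0] + 1/2·h[1]
  h[1] = 1 + 1/2·h[0] + 2/5·h[1]
Solving the 2×2 linear system over states ≠ 2 gives exactly h = [110/17, 120/17, 0] (h[2] = 0 is the target).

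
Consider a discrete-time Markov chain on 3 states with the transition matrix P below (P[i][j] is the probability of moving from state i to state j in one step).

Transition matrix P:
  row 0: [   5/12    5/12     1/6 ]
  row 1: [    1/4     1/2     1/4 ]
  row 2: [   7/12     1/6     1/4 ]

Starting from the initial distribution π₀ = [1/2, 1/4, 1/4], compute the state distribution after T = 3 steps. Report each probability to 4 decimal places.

t=0: π = [0.5000, 0.2500, 0.2500]
t=1: π = [0.4167, 0.3750, 0.2083]
t=2: π = [0.3889, 0.3958, 0.2153]
t=3: π = [0.3866, 0.3958, 0.2176]

π = [0.3866, 0.3958, 0.2176]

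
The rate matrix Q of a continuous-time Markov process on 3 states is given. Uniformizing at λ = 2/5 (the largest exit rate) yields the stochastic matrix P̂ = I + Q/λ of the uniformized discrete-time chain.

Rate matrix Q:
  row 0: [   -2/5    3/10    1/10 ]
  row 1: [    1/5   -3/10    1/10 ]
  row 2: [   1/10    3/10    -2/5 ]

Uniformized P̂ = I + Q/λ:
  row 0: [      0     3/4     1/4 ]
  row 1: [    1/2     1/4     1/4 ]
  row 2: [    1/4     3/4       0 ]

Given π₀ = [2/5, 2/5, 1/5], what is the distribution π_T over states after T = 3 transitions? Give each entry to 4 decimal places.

t=0: π = [0.4000, 0.4000, 0.2000]
t=1: π = [0.2500, 0.5500, 0.2000]
t=2: π = [0.3250, 0.4750, 0.2000]
t=3: π = [0.2875, 0.5125, 0.2000]

π = [0.2875, 0.5125, 0.2000]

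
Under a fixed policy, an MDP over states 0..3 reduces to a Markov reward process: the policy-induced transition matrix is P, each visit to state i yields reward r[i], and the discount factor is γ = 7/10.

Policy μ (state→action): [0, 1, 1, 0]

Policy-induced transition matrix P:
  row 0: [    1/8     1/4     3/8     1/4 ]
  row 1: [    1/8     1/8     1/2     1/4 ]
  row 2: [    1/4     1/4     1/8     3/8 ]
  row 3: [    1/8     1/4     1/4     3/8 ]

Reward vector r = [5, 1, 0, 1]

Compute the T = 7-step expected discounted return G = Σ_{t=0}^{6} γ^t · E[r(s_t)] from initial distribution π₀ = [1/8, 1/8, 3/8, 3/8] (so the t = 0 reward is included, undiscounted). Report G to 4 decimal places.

G = 3.9605

t=0: π = [0.1250, 0.1250, 0.3750, 0.3750], E[r] = 1.1250, γ^t·E[r] = 1.125000, running G = 1.125000
t=1: π = [0.1719, 0.2344, 0.2500, 0.3438], E[r] = 1.4375, γ^t·E[r] = 1.006250, running G = 2.131250
t=2: π = [0.1563, 0.2207, 0.2988, 0.3242], E[r] = 1.3262, γ^t·E[r] = 0.649824, running G = 2.781074
t=3: π = [0.1624, 0.2224, 0.2874, 0.3279], E[r] = 1.3621, γ^t·E[r] = 0.467187, running G = 3.248261
t=4: π = [0.1609, 0.2222, 0.2900, 0.3269], E[r] = 1.3537, γ^t·E[r] = 0.325023, running G = 3.573284
t=5: π = [0.1612, 0.2222, 0.2894, 0.3271], E[r] = 1.3556, γ^t·E[r] = 0.227831, running G = 3.801115
t=6: π = [0.1612, 0.2222, 0.2895, 0.3271], E[r] = 1.3552, γ^t·E[r] = 0.159435, running G = 3.960550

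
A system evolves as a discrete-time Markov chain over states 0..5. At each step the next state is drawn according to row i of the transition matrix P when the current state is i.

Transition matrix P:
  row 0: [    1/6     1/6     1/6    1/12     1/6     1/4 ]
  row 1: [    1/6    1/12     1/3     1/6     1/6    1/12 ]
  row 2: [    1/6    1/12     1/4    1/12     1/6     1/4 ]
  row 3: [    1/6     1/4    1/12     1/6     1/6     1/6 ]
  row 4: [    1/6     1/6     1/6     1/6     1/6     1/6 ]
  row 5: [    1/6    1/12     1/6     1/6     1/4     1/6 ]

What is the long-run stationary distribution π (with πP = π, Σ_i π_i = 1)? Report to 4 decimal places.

π = [0.1667, 0.1352, 0.1940, 0.1366, 0.1821, 0.1855]

Balance equations π_j = Σ_i π_i·P[i][j]:
  π_0 = 1/6·π_0 + 1/6·π_1 + 1/6·π_2 + 1/6·π_3 + 1/6·π_4 + 1/6·π_5
  π_1 = 1/6·π_0 + 1/12·π_1 + 1/12·π_2 + 1/4·π_3 + 1/6·π_4 + 1/12·π_5
  π_2 = 1/6·π_0 + 1/3·π_1 + 1/4·π_2 + 1/12·π_3 + 1/6·π_4 + 1/6·π_5
  π_3 = 1/12·π_0 + 1/6·π_1 + 1/12·π_2 + 1/6·π_3 + 1/6·π_4 + 1/6·π_5
  π_4 = 1/6·π_0 + 1/6·π_1 + 1/6·π_2 + 1/6·π_3 + 1/6·π_4 + 1/4·π_5
  normalize: π_0 + π_1 + π_2 + π_3 + π_4 + π_5 = 1
Solving the linear system gives exactly π = [1/6, 2790/20641, 24023/123846, 16919/123846, 22555/123846, 3828/20641].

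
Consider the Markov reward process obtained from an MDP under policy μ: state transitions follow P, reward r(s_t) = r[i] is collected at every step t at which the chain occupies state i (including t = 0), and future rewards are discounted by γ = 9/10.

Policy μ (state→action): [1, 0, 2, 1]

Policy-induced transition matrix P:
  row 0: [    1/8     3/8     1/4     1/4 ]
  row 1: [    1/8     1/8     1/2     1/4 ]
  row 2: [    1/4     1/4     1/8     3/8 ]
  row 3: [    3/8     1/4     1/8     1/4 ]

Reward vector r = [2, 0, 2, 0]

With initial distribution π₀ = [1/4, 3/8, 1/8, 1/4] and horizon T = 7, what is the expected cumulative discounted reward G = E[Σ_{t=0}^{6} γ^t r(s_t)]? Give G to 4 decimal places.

t=0: π = [0.2500, 0.3750, 0.1250, 0.2500], E[r] = 0.7500, γ^t·E[r] = 0.750000, running G = 0.750000
t=1: π = [0.2031, 0.2344, 0.2969, 0.2656], E[r] = 1.0000, γ^t·E[r] = 0.900000, running G = 1.650000
t=2: π = [0.2285, 0.2461, 0.2383, 0.2871], E[r] = 0.9336, γ^t·E[r] = 0.756211, running G = 2.406211
t=3: π = [0.2266, 0.2478, 0.2458, 0.2798], E[r] = 0.9448, γ^t·E[r] = 0.688777, running G = 3.094988
t=4: π = [0.2257, 0.2473, 0.2462, 0.2807], E[r] = 0.9438, γ^t·E[r] = 0.619258, running G = 3.714246
t=5: π = [0.2260, 0.2473, 0.2460, 0.2808], E[r] = 0.9439, γ^t·E[r] = 0.557337, running G = 4.271583
t=6: π = [0.2259, 0.2473, 0.2460, 0.2807], E[r] = 0.9438, γ^t·E[r] = 0.501596, running G = 4.773179

G = 4.7732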